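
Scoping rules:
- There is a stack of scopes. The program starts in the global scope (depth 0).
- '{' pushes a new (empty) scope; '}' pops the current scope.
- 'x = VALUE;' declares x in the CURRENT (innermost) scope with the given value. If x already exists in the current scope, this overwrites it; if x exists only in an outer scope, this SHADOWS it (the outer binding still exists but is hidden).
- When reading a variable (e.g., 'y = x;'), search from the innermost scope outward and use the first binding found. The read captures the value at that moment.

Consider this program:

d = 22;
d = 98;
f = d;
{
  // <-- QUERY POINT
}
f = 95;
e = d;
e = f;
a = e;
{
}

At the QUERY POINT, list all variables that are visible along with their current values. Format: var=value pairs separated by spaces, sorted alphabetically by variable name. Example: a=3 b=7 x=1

Step 1: declare d=22 at depth 0
Step 2: declare d=98 at depth 0
Step 3: declare f=(read d)=98 at depth 0
Step 4: enter scope (depth=1)
Visible at query point: d=98 f=98

Answer: d=98 f=98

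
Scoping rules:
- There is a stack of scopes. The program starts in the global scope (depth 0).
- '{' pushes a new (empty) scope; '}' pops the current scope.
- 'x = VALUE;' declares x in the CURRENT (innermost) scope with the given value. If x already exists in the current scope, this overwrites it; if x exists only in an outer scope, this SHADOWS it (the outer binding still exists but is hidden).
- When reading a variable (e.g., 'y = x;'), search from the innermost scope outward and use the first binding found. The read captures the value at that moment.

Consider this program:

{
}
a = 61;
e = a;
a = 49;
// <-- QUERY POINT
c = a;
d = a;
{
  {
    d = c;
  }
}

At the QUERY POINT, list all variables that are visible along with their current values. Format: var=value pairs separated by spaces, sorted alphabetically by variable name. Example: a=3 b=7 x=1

Step 1: enter scope (depth=1)
Step 2: exit scope (depth=0)
Step 3: declare a=61 at depth 0
Step 4: declare e=(read a)=61 at depth 0
Step 5: declare a=49 at depth 0
Visible at query point: a=49 e=61

Answer: a=49 e=61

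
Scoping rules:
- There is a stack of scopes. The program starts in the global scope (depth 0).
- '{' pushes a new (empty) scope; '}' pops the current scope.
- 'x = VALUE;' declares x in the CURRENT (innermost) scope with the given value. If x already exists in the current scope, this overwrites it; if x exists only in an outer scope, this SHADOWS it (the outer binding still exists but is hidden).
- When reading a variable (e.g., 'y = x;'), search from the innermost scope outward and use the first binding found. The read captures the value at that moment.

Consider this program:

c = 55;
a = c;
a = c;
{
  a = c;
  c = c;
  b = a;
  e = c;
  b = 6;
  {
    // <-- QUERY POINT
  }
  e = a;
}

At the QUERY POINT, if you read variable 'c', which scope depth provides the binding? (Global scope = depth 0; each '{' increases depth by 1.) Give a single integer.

Answer: 1

Derivation:
Step 1: declare c=55 at depth 0
Step 2: declare a=(read c)=55 at depth 0
Step 3: declare a=(read c)=55 at depth 0
Step 4: enter scope (depth=1)
Step 5: declare a=(read c)=55 at depth 1
Step 6: declare c=(read c)=55 at depth 1
Step 7: declare b=(read a)=55 at depth 1
Step 8: declare e=(read c)=55 at depth 1
Step 9: declare b=6 at depth 1
Step 10: enter scope (depth=2)
Visible at query point: a=55 b=6 c=55 e=55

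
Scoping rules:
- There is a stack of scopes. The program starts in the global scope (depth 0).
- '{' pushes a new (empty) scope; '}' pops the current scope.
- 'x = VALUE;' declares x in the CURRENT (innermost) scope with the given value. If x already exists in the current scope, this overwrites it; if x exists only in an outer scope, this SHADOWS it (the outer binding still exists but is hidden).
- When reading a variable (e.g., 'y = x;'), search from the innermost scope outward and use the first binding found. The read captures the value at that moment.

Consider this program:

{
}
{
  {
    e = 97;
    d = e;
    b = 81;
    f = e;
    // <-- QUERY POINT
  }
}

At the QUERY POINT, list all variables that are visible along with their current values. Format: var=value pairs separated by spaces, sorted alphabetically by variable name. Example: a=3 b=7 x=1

Step 1: enter scope (depth=1)
Step 2: exit scope (depth=0)
Step 3: enter scope (depth=1)
Step 4: enter scope (depth=2)
Step 5: declare e=97 at depth 2
Step 6: declare d=(read e)=97 at depth 2
Step 7: declare b=81 at depth 2
Step 8: declare f=(read e)=97 at depth 2
Visible at query point: b=81 d=97 e=97 f=97

Answer: b=81 d=97 e=97 f=97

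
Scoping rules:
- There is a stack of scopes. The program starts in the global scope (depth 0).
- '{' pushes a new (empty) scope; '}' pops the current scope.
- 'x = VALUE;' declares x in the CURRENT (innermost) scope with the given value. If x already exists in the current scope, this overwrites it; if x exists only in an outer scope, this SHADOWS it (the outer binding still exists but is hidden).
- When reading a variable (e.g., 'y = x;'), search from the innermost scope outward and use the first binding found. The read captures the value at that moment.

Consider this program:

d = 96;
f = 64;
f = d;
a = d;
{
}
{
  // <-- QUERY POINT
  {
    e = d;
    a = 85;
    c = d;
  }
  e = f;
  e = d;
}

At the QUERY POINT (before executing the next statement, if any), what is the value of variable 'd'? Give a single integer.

Answer: 96

Derivation:
Step 1: declare d=96 at depth 0
Step 2: declare f=64 at depth 0
Step 3: declare f=(read d)=96 at depth 0
Step 4: declare a=(read d)=96 at depth 0
Step 5: enter scope (depth=1)
Step 6: exit scope (depth=0)
Step 7: enter scope (depth=1)
Visible at query point: a=96 d=96 f=96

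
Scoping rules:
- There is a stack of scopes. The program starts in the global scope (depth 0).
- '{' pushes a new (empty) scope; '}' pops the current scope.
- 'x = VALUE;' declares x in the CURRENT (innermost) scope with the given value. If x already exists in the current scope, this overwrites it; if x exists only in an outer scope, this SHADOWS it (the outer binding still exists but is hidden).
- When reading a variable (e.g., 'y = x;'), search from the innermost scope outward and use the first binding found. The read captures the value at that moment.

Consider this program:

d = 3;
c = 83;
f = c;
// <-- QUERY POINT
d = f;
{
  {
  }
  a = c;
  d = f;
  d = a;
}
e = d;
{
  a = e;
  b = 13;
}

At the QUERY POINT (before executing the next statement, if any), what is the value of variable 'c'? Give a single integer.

Answer: 83

Derivation:
Step 1: declare d=3 at depth 0
Step 2: declare c=83 at depth 0
Step 3: declare f=(read c)=83 at depth 0
Visible at query point: c=83 d=3 f=83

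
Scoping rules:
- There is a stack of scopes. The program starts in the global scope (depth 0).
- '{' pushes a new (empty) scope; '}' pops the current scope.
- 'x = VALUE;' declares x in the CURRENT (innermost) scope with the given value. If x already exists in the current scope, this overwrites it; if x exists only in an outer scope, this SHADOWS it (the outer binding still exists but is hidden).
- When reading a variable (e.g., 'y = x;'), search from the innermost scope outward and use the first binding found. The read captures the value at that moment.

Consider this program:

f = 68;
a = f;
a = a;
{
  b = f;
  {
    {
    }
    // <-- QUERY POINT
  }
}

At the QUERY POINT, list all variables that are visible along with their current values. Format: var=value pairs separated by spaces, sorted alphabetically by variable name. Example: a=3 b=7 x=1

Answer: a=68 b=68 f=68

Derivation:
Step 1: declare f=68 at depth 0
Step 2: declare a=(read f)=68 at depth 0
Step 3: declare a=(read a)=68 at depth 0
Step 4: enter scope (depth=1)
Step 5: declare b=(read f)=68 at depth 1
Step 6: enter scope (depth=2)
Step 7: enter scope (depth=3)
Step 8: exit scope (depth=2)
Visible at query point: a=68 b=68 f=68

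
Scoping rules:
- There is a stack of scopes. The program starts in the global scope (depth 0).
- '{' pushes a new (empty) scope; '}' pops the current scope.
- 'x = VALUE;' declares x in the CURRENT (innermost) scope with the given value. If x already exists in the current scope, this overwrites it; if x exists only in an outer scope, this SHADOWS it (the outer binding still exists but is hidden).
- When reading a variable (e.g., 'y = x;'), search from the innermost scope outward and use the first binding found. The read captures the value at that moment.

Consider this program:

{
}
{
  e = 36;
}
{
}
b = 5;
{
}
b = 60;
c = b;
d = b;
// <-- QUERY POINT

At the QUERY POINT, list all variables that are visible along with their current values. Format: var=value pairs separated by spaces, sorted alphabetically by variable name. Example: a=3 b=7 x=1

Answer: b=60 c=60 d=60

Derivation:
Step 1: enter scope (depth=1)
Step 2: exit scope (depth=0)
Step 3: enter scope (depth=1)
Step 4: declare e=36 at depth 1
Step 5: exit scope (depth=0)
Step 6: enter scope (depth=1)
Step 7: exit scope (depth=0)
Step 8: declare b=5 at depth 0
Step 9: enter scope (depth=1)
Step 10: exit scope (depth=0)
Step 11: declare b=60 at depth 0
Step 12: declare c=(read b)=60 at depth 0
Step 13: declare d=(read b)=60 at depth 0
Visible at query point: b=60 c=60 d=60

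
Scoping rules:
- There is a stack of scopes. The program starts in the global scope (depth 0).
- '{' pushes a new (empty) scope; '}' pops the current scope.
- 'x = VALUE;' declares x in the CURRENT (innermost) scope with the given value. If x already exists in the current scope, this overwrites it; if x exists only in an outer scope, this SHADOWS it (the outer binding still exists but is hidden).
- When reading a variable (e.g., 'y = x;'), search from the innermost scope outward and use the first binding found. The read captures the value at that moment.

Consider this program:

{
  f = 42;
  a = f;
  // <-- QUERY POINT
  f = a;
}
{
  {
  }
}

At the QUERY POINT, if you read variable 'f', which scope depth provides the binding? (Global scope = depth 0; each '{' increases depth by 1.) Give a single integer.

Step 1: enter scope (depth=1)
Step 2: declare f=42 at depth 1
Step 3: declare a=(read f)=42 at depth 1
Visible at query point: a=42 f=42

Answer: 1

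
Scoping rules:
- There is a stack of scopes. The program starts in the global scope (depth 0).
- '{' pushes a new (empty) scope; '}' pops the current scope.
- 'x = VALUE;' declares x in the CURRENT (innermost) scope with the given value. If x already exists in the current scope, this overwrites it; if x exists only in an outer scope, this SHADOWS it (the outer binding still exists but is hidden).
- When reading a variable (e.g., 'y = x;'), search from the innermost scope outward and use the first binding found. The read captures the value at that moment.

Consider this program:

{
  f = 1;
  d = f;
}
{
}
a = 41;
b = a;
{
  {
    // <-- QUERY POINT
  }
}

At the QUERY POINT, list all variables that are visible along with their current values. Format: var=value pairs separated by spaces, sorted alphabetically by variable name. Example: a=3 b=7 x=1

Answer: a=41 b=41

Derivation:
Step 1: enter scope (depth=1)
Step 2: declare f=1 at depth 1
Step 3: declare d=(read f)=1 at depth 1
Step 4: exit scope (depth=0)
Step 5: enter scope (depth=1)
Step 6: exit scope (depth=0)
Step 7: declare a=41 at depth 0
Step 8: declare b=(read a)=41 at depth 0
Step 9: enter scope (depth=1)
Step 10: enter scope (depth=2)
Visible at query point: a=41 b=41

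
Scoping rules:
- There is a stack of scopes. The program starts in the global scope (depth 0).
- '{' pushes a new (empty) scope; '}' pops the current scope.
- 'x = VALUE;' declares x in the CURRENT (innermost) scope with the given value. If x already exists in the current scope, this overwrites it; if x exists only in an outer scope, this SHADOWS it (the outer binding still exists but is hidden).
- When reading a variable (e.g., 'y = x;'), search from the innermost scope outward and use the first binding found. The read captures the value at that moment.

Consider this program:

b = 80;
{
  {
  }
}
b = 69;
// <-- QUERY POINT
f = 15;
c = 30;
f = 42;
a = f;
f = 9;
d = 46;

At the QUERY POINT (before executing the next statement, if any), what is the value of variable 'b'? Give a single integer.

Answer: 69

Derivation:
Step 1: declare b=80 at depth 0
Step 2: enter scope (depth=1)
Step 3: enter scope (depth=2)
Step 4: exit scope (depth=1)
Step 5: exit scope (depth=0)
Step 6: declare b=69 at depth 0
Visible at query point: b=69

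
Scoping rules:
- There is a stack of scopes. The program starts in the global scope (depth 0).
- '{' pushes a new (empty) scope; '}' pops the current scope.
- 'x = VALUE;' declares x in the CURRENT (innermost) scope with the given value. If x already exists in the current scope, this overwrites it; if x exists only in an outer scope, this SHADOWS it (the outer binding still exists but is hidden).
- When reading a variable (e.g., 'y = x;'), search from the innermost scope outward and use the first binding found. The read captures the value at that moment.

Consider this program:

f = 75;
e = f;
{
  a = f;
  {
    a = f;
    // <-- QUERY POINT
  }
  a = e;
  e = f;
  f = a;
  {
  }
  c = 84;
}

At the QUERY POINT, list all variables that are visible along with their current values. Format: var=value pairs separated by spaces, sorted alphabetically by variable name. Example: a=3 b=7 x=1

Answer: a=75 e=75 f=75

Derivation:
Step 1: declare f=75 at depth 0
Step 2: declare e=(read f)=75 at depth 0
Step 3: enter scope (depth=1)
Step 4: declare a=(read f)=75 at depth 1
Step 5: enter scope (depth=2)
Step 6: declare a=(read f)=75 at depth 2
Visible at query point: a=75 e=75 f=75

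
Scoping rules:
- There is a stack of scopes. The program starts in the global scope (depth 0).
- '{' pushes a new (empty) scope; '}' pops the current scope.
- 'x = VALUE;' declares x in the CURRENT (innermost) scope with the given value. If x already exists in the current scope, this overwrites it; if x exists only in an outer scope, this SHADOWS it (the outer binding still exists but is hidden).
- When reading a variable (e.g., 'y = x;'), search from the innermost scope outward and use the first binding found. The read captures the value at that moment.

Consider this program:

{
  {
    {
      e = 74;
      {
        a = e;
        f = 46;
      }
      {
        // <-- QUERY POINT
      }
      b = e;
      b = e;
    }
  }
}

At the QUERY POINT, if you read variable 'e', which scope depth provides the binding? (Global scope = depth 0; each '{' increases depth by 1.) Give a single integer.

Answer: 3

Derivation:
Step 1: enter scope (depth=1)
Step 2: enter scope (depth=2)
Step 3: enter scope (depth=3)
Step 4: declare e=74 at depth 3
Step 5: enter scope (depth=4)
Step 6: declare a=(read e)=74 at depth 4
Step 7: declare f=46 at depth 4
Step 8: exit scope (depth=3)
Step 9: enter scope (depth=4)
Visible at query point: e=74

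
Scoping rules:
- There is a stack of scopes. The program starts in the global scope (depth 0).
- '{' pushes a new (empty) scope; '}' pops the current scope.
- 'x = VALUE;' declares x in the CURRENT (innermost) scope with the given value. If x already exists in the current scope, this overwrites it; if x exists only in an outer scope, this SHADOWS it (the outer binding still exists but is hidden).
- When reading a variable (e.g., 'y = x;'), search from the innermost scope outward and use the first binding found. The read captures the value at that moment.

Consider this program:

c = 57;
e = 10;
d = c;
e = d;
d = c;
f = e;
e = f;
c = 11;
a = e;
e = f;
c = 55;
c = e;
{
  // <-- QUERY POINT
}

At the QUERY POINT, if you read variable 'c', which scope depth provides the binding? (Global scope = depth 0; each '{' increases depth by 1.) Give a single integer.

Answer: 0

Derivation:
Step 1: declare c=57 at depth 0
Step 2: declare e=10 at depth 0
Step 3: declare d=(read c)=57 at depth 0
Step 4: declare e=(read d)=57 at depth 0
Step 5: declare d=(read c)=57 at depth 0
Step 6: declare f=(read e)=57 at depth 0
Step 7: declare e=(read f)=57 at depth 0
Step 8: declare c=11 at depth 0
Step 9: declare a=(read e)=57 at depth 0
Step 10: declare e=(read f)=57 at depth 0
Step 11: declare c=55 at depth 0
Step 12: declare c=(read e)=57 at depth 0
Step 13: enter scope (depth=1)
Visible at query point: a=57 c=57 d=57 e=57 f=57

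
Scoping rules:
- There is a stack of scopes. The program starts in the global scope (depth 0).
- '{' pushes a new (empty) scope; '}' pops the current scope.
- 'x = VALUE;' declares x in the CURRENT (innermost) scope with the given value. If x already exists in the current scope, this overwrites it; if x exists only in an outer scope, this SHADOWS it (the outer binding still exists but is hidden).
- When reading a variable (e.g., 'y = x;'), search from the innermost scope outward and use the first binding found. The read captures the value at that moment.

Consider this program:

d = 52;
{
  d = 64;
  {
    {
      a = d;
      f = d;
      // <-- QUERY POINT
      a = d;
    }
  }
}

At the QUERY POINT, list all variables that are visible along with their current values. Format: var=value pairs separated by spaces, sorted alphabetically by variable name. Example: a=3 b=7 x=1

Step 1: declare d=52 at depth 0
Step 2: enter scope (depth=1)
Step 3: declare d=64 at depth 1
Step 4: enter scope (depth=2)
Step 5: enter scope (depth=3)
Step 6: declare a=(read d)=64 at depth 3
Step 7: declare f=(read d)=64 at depth 3
Visible at query point: a=64 d=64 f=64

Answer: a=64 d=64 f=64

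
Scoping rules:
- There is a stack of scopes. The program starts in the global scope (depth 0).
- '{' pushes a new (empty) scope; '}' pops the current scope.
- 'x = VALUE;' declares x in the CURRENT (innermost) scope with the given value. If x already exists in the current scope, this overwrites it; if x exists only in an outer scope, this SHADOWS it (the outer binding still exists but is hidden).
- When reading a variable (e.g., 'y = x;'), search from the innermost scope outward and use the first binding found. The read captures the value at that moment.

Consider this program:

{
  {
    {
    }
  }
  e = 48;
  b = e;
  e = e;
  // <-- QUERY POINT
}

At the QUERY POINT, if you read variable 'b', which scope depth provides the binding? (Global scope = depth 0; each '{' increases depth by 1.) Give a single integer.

Step 1: enter scope (depth=1)
Step 2: enter scope (depth=2)
Step 3: enter scope (depth=3)
Step 4: exit scope (depth=2)
Step 5: exit scope (depth=1)
Step 6: declare e=48 at depth 1
Step 7: declare b=(read e)=48 at depth 1
Step 8: declare e=(read e)=48 at depth 1
Visible at query point: b=48 e=48

Answer: 1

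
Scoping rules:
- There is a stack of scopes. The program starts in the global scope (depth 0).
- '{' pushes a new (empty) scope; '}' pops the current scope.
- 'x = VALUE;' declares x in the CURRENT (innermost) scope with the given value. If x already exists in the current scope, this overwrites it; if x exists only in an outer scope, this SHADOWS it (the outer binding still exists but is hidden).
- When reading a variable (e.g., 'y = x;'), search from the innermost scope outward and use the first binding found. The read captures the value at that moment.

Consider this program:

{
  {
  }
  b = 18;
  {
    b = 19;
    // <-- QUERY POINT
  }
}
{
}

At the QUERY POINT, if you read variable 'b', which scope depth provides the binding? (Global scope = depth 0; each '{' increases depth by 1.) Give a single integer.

Step 1: enter scope (depth=1)
Step 2: enter scope (depth=2)
Step 3: exit scope (depth=1)
Step 4: declare b=18 at depth 1
Step 5: enter scope (depth=2)
Step 6: declare b=19 at depth 2
Visible at query point: b=19

Answer: 2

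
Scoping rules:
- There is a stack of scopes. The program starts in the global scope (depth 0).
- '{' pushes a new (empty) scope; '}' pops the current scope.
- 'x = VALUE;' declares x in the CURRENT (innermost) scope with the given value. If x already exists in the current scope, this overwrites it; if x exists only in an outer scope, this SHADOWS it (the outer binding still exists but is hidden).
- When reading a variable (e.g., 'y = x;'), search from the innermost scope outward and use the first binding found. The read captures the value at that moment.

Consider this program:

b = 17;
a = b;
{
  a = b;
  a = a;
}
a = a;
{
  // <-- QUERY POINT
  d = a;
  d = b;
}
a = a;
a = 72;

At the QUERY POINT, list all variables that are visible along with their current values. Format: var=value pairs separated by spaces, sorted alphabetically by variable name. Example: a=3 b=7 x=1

Answer: a=17 b=17

Derivation:
Step 1: declare b=17 at depth 0
Step 2: declare a=(read b)=17 at depth 0
Step 3: enter scope (depth=1)
Step 4: declare a=(read b)=17 at depth 1
Step 5: declare a=(read a)=17 at depth 1
Step 6: exit scope (depth=0)
Step 7: declare a=(read a)=17 at depth 0
Step 8: enter scope (depth=1)
Visible at query point: a=17 b=17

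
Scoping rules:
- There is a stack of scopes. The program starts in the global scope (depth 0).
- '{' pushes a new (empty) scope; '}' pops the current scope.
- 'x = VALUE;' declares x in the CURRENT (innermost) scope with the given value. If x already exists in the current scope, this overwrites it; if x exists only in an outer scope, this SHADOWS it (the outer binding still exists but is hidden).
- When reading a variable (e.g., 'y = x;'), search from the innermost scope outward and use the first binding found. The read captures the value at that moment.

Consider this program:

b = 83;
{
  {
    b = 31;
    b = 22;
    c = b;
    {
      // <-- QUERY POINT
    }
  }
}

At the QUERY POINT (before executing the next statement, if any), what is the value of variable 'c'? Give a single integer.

Answer: 22

Derivation:
Step 1: declare b=83 at depth 0
Step 2: enter scope (depth=1)
Step 3: enter scope (depth=2)
Step 4: declare b=31 at depth 2
Step 5: declare b=22 at depth 2
Step 6: declare c=(read b)=22 at depth 2
Step 7: enter scope (depth=3)
Visible at query point: b=22 c=22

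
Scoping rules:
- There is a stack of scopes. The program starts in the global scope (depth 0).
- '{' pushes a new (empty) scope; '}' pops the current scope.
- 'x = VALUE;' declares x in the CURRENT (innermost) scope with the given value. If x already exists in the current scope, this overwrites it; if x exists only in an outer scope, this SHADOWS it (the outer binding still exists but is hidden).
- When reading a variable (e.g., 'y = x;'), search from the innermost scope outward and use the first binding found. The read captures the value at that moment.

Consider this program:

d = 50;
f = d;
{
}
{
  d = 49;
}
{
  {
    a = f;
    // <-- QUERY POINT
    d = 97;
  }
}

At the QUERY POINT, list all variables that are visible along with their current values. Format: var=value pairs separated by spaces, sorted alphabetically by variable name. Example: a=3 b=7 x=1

Step 1: declare d=50 at depth 0
Step 2: declare f=(read d)=50 at depth 0
Step 3: enter scope (depth=1)
Step 4: exit scope (depth=0)
Step 5: enter scope (depth=1)
Step 6: declare d=49 at depth 1
Step 7: exit scope (depth=0)
Step 8: enter scope (depth=1)
Step 9: enter scope (depth=2)
Step 10: declare a=(read f)=50 at depth 2
Visible at query point: a=50 d=50 f=50

Answer: a=50 d=50 f=50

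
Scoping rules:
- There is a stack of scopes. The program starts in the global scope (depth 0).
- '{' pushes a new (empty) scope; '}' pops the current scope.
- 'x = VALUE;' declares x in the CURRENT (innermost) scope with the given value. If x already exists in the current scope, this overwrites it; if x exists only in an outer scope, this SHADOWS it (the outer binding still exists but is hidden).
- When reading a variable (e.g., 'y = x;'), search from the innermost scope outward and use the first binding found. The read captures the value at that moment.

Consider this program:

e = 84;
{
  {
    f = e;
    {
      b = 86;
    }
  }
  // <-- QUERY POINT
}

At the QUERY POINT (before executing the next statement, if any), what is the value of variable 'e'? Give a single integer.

Answer: 84

Derivation:
Step 1: declare e=84 at depth 0
Step 2: enter scope (depth=1)
Step 3: enter scope (depth=2)
Step 4: declare f=(read e)=84 at depth 2
Step 5: enter scope (depth=3)
Step 6: declare b=86 at depth 3
Step 7: exit scope (depth=2)
Step 8: exit scope (depth=1)
Visible at query point: e=84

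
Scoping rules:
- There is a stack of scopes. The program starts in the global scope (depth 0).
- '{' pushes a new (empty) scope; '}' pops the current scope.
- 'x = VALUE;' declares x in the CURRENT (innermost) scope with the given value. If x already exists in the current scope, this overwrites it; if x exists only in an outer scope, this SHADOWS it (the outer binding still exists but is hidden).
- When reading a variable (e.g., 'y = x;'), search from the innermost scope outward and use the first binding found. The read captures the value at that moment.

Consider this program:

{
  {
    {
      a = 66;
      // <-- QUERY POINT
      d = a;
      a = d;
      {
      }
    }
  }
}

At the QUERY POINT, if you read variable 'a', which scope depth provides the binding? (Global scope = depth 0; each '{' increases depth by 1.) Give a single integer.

Step 1: enter scope (depth=1)
Step 2: enter scope (depth=2)
Step 3: enter scope (depth=3)
Step 4: declare a=66 at depth 3
Visible at query point: a=66

Answer: 3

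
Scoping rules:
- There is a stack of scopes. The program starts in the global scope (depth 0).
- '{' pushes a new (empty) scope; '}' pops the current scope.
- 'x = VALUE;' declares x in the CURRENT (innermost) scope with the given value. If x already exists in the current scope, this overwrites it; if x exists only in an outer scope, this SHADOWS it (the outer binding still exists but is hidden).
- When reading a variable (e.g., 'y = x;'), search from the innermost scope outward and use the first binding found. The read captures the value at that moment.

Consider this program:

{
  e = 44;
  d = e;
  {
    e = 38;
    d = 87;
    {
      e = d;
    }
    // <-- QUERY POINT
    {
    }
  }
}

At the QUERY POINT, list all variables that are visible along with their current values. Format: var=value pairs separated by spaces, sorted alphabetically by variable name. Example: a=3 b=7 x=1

Step 1: enter scope (depth=1)
Step 2: declare e=44 at depth 1
Step 3: declare d=(read e)=44 at depth 1
Step 4: enter scope (depth=2)
Step 5: declare e=38 at depth 2
Step 6: declare d=87 at depth 2
Step 7: enter scope (depth=3)
Step 8: declare e=(read d)=87 at depth 3
Step 9: exit scope (depth=2)
Visible at query point: d=87 e=38

Answer: d=87 e=38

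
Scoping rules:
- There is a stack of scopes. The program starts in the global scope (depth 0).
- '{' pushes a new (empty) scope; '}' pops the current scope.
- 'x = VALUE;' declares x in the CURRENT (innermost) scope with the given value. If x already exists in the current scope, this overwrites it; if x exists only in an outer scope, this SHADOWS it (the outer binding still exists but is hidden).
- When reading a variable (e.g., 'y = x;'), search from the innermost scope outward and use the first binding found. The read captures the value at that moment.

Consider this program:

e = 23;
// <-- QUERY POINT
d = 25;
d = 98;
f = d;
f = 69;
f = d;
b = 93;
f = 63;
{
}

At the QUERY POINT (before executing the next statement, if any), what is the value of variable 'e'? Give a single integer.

Answer: 23

Derivation:
Step 1: declare e=23 at depth 0
Visible at query point: e=23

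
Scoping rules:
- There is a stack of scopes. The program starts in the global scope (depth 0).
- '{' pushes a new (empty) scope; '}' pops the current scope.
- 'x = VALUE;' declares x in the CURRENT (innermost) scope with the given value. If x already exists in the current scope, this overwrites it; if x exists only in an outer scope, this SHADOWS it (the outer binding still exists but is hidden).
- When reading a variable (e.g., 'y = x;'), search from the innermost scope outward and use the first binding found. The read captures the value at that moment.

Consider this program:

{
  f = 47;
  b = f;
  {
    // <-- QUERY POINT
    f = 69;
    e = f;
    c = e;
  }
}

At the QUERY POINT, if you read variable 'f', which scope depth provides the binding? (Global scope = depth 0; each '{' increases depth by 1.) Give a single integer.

Step 1: enter scope (depth=1)
Step 2: declare f=47 at depth 1
Step 3: declare b=(read f)=47 at depth 1
Step 4: enter scope (depth=2)
Visible at query point: b=47 f=47

Answer: 1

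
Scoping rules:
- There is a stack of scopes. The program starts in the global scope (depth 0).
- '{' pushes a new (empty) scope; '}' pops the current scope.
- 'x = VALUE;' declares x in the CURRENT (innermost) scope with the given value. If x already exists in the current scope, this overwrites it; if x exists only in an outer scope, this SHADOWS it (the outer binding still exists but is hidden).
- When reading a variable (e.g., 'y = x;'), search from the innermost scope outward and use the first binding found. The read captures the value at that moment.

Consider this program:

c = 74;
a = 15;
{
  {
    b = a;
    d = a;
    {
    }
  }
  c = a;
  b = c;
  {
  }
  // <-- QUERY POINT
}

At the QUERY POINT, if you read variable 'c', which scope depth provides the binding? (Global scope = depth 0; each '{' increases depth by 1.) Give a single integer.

Answer: 1

Derivation:
Step 1: declare c=74 at depth 0
Step 2: declare a=15 at depth 0
Step 3: enter scope (depth=1)
Step 4: enter scope (depth=2)
Step 5: declare b=(read a)=15 at depth 2
Step 6: declare d=(read a)=15 at depth 2
Step 7: enter scope (depth=3)
Step 8: exit scope (depth=2)
Step 9: exit scope (depth=1)
Step 10: declare c=(read a)=15 at depth 1
Step 11: declare b=(read c)=15 at depth 1
Step 12: enter scope (depth=2)
Step 13: exit scope (depth=1)
Visible at query point: a=15 b=15 c=15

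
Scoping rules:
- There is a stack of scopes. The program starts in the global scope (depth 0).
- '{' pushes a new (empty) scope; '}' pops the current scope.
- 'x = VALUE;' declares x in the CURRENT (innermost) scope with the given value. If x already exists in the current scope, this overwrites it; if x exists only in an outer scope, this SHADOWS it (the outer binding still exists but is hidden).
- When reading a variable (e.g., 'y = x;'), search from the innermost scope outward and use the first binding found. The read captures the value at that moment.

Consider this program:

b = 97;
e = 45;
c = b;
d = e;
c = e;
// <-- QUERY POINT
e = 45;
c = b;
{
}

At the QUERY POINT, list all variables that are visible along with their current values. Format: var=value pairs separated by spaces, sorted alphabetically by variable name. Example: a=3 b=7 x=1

Answer: b=97 c=45 d=45 e=45

Derivation:
Step 1: declare b=97 at depth 0
Step 2: declare e=45 at depth 0
Step 3: declare c=(read b)=97 at depth 0
Step 4: declare d=(read e)=45 at depth 0
Step 5: declare c=(read e)=45 at depth 0
Visible at query point: b=97 c=45 d=45 e=45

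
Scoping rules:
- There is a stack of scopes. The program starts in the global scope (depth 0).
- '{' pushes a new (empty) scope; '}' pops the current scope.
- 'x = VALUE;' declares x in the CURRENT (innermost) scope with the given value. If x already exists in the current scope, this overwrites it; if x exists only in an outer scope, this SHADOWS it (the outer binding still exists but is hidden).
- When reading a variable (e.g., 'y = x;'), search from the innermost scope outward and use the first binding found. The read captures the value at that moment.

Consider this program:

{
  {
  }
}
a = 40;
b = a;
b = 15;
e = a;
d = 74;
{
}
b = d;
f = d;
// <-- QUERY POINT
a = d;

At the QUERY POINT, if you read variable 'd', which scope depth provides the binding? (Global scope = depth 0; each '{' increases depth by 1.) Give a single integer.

Answer: 0

Derivation:
Step 1: enter scope (depth=1)
Step 2: enter scope (depth=2)
Step 3: exit scope (depth=1)
Step 4: exit scope (depth=0)
Step 5: declare a=40 at depth 0
Step 6: declare b=(read a)=40 at depth 0
Step 7: declare b=15 at depth 0
Step 8: declare e=(read a)=40 at depth 0
Step 9: declare d=74 at depth 0
Step 10: enter scope (depth=1)
Step 11: exit scope (depth=0)
Step 12: declare b=(read d)=74 at depth 0
Step 13: declare f=(read d)=74 at depth 0
Visible at query point: a=40 b=74 d=74 e=40 f=74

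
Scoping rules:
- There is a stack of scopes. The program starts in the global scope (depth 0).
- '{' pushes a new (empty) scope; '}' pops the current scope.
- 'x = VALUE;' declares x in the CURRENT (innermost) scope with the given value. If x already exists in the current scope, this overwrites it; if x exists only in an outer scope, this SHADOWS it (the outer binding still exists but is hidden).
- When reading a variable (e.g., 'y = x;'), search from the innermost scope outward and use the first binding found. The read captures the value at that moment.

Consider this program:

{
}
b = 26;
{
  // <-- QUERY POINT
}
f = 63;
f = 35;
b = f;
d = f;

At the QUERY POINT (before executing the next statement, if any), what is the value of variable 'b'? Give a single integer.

Answer: 26

Derivation:
Step 1: enter scope (depth=1)
Step 2: exit scope (depth=0)
Step 3: declare b=26 at depth 0
Step 4: enter scope (depth=1)
Visible at query point: b=26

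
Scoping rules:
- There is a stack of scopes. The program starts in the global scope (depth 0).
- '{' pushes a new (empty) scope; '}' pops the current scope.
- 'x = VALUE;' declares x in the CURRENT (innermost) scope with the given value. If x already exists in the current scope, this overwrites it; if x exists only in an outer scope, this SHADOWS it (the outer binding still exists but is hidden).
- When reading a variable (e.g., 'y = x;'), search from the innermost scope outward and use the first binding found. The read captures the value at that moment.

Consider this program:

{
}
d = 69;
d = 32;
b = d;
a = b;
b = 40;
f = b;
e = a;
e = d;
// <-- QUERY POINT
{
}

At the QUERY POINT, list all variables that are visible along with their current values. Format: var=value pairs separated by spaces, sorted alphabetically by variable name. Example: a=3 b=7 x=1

Step 1: enter scope (depth=1)
Step 2: exit scope (depth=0)
Step 3: declare d=69 at depth 0
Step 4: declare d=32 at depth 0
Step 5: declare b=(read d)=32 at depth 0
Step 6: declare a=(read b)=32 at depth 0
Step 7: declare b=40 at depth 0
Step 8: declare f=(read b)=40 at depth 0
Step 9: declare e=(read a)=32 at depth 0
Step 10: declare e=(read d)=32 at depth 0
Visible at query point: a=32 b=40 d=32 e=32 f=40

Answer: a=32 b=40 d=32 e=32 f=40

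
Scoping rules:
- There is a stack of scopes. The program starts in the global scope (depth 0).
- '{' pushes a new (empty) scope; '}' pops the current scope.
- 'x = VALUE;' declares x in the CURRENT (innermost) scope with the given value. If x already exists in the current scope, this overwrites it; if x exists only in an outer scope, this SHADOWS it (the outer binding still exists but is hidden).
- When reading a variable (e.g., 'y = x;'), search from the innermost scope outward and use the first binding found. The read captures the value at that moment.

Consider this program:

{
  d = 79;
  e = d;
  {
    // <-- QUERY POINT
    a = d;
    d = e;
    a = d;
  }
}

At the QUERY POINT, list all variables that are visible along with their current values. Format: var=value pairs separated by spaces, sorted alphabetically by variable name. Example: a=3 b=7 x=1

Answer: d=79 e=79

Derivation:
Step 1: enter scope (depth=1)
Step 2: declare d=79 at depth 1
Step 3: declare e=(read d)=79 at depth 1
Step 4: enter scope (depth=2)
Visible at query point: d=79 e=79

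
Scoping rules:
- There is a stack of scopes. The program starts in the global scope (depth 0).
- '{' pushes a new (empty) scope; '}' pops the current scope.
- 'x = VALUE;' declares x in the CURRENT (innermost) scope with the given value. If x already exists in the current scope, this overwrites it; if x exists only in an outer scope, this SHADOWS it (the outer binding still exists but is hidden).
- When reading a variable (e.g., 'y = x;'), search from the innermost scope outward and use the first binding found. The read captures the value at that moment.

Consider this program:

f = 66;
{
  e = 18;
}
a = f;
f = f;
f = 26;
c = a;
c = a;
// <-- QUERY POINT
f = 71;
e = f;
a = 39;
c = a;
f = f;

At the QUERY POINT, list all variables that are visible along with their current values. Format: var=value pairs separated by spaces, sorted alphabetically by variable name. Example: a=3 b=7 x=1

Step 1: declare f=66 at depth 0
Step 2: enter scope (depth=1)
Step 3: declare e=18 at depth 1
Step 4: exit scope (depth=0)
Step 5: declare a=(read f)=66 at depth 0
Step 6: declare f=(read f)=66 at depth 0
Step 7: declare f=26 at depth 0
Step 8: declare c=(read a)=66 at depth 0
Step 9: declare c=(read a)=66 at depth 0
Visible at query point: a=66 c=66 f=26

Answer: a=66 c=66 f=26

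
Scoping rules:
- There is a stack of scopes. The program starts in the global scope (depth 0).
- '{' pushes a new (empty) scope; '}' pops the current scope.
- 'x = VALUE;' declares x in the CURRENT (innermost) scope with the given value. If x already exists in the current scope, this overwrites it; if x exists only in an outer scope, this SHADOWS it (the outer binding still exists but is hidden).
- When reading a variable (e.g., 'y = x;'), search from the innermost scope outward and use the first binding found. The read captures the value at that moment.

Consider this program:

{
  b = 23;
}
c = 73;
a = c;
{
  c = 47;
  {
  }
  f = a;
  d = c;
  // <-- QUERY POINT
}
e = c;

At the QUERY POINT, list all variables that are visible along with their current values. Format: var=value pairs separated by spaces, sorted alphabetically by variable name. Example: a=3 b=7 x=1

Step 1: enter scope (depth=1)
Step 2: declare b=23 at depth 1
Step 3: exit scope (depth=0)
Step 4: declare c=73 at depth 0
Step 5: declare a=(read c)=73 at depth 0
Step 6: enter scope (depth=1)
Step 7: declare c=47 at depth 1
Step 8: enter scope (depth=2)
Step 9: exit scope (depth=1)
Step 10: declare f=(read a)=73 at depth 1
Step 11: declare d=(read c)=47 at depth 1
Visible at query point: a=73 c=47 d=47 f=73

Answer: a=73 c=47 d=47 f=73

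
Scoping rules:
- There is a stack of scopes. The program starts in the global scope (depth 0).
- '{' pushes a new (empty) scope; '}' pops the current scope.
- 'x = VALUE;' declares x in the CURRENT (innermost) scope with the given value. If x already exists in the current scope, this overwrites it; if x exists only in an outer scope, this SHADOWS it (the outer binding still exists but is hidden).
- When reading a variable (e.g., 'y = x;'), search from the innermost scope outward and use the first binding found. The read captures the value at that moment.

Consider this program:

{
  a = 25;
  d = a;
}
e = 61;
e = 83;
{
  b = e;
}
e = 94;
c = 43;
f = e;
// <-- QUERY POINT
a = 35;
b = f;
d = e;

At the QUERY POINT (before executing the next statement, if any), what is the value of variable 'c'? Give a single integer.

Step 1: enter scope (depth=1)
Step 2: declare a=25 at depth 1
Step 3: declare d=(read a)=25 at depth 1
Step 4: exit scope (depth=0)
Step 5: declare e=61 at depth 0
Step 6: declare e=83 at depth 0
Step 7: enter scope (depth=1)
Step 8: declare b=(read e)=83 at depth 1
Step 9: exit scope (depth=0)
Step 10: declare e=94 at depth 0
Step 11: declare c=43 at depth 0
Step 12: declare f=(read e)=94 at depth 0
Visible at query point: c=43 e=94 f=94

Answer: 43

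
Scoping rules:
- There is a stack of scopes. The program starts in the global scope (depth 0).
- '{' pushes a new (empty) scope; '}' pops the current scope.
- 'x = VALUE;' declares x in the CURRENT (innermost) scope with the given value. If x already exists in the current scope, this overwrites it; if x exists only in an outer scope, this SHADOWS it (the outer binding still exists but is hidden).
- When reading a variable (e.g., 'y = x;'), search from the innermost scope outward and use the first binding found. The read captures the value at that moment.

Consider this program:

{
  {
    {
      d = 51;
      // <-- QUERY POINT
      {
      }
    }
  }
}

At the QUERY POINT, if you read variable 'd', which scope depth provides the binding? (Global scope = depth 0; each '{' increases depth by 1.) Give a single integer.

Answer: 3

Derivation:
Step 1: enter scope (depth=1)
Step 2: enter scope (depth=2)
Step 3: enter scope (depth=3)
Step 4: declare d=51 at depth 3
Visible at query point: d=51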